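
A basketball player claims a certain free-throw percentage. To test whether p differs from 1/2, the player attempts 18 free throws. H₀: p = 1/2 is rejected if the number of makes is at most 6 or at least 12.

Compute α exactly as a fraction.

7795/32768

α = P(Y ≤ 6 or Y ≥ 12 | p = 1/2), Y ~ Binomial(18, 1/2).
Each tail has probability (1 + 18 + 153 + 816 + 3060 + 8568 + 18564)/262144; doubling gives α = 62360/262144 = 7795/32768.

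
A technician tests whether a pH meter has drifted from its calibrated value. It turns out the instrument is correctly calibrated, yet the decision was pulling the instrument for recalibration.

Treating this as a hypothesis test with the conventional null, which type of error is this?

The null hypothesis here is that the instrument is correctly calibrated.
'Pulling the instrument for recalibration' corresponds to rejecting H₀.
H₀ was rejected but H₀ is true — a Type I error (false positive).

Type I error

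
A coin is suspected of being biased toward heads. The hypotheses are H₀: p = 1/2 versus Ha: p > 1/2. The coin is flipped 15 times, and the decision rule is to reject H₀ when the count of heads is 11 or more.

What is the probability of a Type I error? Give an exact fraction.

Under H₀, Y ~ Binomial(15, 1/2), and α = P(Y ≥ 11).
Summing the upper tail: (1365 + 455 + 105 + 15 + 1) / 2^15 = 1941/32768.

1941/32768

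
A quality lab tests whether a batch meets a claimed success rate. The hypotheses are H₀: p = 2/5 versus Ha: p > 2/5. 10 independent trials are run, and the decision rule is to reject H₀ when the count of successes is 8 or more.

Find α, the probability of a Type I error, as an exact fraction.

120064/9765625

The Type I error probability is α = P(Y ≥ 8) computed under H₀, where Y ~ Binomial(10, 2/5).
Adding the binomial terms for j = 8 through 10 with p = 2/5 yields 120064/9765625.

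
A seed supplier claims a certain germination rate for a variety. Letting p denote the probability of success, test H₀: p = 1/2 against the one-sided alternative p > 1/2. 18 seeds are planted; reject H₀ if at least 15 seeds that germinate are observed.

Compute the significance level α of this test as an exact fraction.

Under H₀, Y ~ Binomial(18, 1/2), and α = P(Y ≥ 15).
That's C(18,15) + C(18,16) + C(18,17) + C(18,18) over 2^18, i.e. (816 + 153 + 18 + 1)/262144 = 988/262144 = 247/65536.

247/65536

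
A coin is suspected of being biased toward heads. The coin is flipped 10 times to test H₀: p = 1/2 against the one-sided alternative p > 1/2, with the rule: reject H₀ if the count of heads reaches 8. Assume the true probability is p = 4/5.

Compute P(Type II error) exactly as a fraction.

3146489/9765625

A Type II error is failing to reject when Ha holds: with p = 4/5, β = P(Y ≤ 7).
Summing C(10,j)·(4/5)^j·(1/5)^{10-j} for j = 0..7 gives 3146489/9765625.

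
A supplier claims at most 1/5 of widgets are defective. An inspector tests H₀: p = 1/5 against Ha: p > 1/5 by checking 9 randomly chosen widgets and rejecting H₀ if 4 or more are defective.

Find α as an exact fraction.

167269/1953125

Under H₀, S ~ Binomial(9, 1/5); the Type I error rate is P(S ≥ 4).
Via the complement, α = 1 − Σ_{j=0}^{3} C(9,j)(1/5)^j(4/5)^{9-j} = 167269/1953125.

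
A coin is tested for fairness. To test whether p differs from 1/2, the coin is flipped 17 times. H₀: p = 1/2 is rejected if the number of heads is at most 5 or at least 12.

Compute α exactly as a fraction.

4701/32768

The significance level is the null-hypothesis probability of the rejection region {≤5} ∪ {≥12}.
By symmetry, α = 2·P(X ≤ 5) = 2·(1 + 17 + 136 + 680 + 2380 + 6188)/131072 = 18804/131072 = 4701/32768.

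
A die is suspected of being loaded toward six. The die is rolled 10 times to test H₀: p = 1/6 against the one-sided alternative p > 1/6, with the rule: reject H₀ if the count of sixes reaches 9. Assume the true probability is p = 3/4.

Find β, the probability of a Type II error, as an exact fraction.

792697/1048576

A Type II error is failing to reject when Ha holds: with p = 3/4, β = P(X ≤ 8).
Adding the binomial probabilities P(X=0)+…+P(X=8) at p = 3/4 gives 792697/1048576.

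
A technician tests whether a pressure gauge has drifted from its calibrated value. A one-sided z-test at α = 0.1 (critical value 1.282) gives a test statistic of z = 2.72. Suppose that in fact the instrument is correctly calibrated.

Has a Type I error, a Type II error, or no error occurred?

Type I error

The conventional null hypothesis is that the instrument is correctly calibrated.
Since z = 2.72 > z* = 1.282, H₀ is rejected.
H₀ is true (actually the instrument is correctly calibrated).
Rejecting a true H₀ is a Type I error.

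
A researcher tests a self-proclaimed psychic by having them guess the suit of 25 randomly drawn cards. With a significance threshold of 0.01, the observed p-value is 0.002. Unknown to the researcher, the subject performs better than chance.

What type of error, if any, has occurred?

No error (correct decision).

The conventional null hypothesis is that the subject is guessing at random (p = 1/4).
Since p = 0.002 < α = 0.01, H₀ is rejected.
H₀ is false (actually the subject performs better than chance).
The decision matches the true state — no error.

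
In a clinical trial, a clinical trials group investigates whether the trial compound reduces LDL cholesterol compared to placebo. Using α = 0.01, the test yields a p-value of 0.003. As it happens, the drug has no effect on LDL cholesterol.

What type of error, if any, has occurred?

The conventional null hypothesis is that the drug has no effect on LDL cholesterol.
Since p = 0.003 < α = 0.01, H₀ is rejected.
H₀ is true (actually the drug has no effect on LDL cholesterol).
Rejecting a true H₀ is a Type I error.

Type I error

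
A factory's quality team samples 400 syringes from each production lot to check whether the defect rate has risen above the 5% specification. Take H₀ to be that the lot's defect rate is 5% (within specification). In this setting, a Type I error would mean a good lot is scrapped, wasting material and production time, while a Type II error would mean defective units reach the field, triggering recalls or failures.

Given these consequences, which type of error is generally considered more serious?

Type II error

The Type II consequence (defective units reach the field, triggering recalls or failures) is more severe than the Type I consequence (a good lot is scrapped, wasting material and production time).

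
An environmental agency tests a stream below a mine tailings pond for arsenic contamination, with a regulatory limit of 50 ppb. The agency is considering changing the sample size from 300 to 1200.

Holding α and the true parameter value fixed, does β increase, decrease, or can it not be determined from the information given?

Increasing n separates the H₀ and Ha sampling distributions, so under Ha fewer outcomes land in the acceptance region.

It decreases.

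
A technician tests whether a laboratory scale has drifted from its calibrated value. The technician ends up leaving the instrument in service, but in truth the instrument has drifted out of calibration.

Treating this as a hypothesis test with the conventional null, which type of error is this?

Type II error

The null hypothesis here is that the instrument is correctly calibrated.
'Leaving the instrument in service' corresponds to failing to reject H₀.
H₀ was not rejected but H₀ is false — a Type II error (false negative).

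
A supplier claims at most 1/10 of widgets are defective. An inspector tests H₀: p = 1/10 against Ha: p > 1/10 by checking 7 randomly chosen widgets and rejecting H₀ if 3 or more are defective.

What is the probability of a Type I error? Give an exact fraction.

51383/2000000

The significance level is the probability, assuming p = 1/10, of seeing 3 or more defectives in 7 draws.
α = 1 − P(X ≤ 2) = 1 − 1948617/2000000 = 51383/2000000.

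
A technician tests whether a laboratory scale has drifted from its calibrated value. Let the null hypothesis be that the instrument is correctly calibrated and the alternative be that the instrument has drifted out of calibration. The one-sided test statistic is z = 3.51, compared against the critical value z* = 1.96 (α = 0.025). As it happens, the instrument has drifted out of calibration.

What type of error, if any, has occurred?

Since z = 3.51 > z* = 1.96, H₀ is rejected.
H₀ is false (actually the instrument has drifted out of calibration).
The decision matches the true state — no error.

Neither — the decision is correct.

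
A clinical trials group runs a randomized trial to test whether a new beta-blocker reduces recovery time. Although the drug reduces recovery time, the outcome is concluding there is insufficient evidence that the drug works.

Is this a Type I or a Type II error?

The null hypothesis here is that the drug has no effect on recovery time.
'Concluding there is insufficient evidence that the drug works' corresponds to failing to reject H₀.
H₀ was not rejected but H₀ is false — a Type II error (false negative).

Type II error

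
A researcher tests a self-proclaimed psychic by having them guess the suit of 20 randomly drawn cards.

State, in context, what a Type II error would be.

A Type II error would mean concluding that the subject is guessing at random (p = 1/4) (or at least failing to establish that the subject performs better than chance) when in fact the subject performs better than chance.

With the conventional null hypothesis that the subject is guessing at random (p = 1/4):
A Type II error is failing to reject H₀ when H₀ is false.
Here that means concluding there is no evidence of ability when actually the subject performs better than chance.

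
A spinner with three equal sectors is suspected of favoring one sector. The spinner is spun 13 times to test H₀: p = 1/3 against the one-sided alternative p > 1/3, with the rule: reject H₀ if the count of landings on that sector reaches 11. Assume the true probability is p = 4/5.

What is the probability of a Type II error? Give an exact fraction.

608334741/1220703125

Under the alternative p = 4/5, X ~ Binomial(13, 4/5); β is the probability the test does not reject, P(X < 11).
Equivalently, β = 1 − P(X ≥ 11) = 608334741/1220703125.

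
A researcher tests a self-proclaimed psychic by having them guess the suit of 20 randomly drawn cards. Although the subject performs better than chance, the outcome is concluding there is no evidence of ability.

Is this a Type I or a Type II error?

Type II error

The null hypothesis here is that the subject is guessing at random (p = 1/4).
'Concluding there is no evidence of ability' corresponds to failing to reject H₀.
H₀ was not rejected but H₀ is false — a Type II error (false negative).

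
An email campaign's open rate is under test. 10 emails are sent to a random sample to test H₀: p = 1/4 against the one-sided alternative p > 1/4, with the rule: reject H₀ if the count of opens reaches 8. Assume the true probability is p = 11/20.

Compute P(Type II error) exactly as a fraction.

2305127290491/2560000000000

β = P(fail to reject H₀ | Ha true) = P(K ≤ 7 | p = 11/20), K ~ Binomial(10, 11/20).
Equivalently, β = 1 − P(K ≥ 8) = 2305127290491/2560000000000.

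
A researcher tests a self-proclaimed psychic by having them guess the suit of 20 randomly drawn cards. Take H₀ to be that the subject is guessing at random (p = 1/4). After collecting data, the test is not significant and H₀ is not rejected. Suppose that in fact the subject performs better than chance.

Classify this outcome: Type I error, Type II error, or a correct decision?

H₀ was not rejected, but H₀ is actually false.
Failing to reject a false null hypothesis is a Type II error (false negative).

Type II error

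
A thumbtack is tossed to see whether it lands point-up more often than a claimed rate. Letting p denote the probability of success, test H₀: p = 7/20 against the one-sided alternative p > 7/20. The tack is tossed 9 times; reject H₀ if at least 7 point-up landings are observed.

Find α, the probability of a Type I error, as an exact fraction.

715658867/64000000000

α = P(reject H₀ | H₀ true) = P(Y ≥ 7 | p = 7/20), with Y ~ Binomial(9, 7/20).
Adding the binomial terms for j = 7 through 9 with p = 7/20 yields 715658867/64000000000.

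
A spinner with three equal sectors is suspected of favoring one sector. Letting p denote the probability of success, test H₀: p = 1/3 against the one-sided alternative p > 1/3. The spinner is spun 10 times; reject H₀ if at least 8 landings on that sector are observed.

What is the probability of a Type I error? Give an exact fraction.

67/19683

The Type I error probability is α = P(K ≥ 8) computed under H₀, where K ~ Binomial(10, 1/3).
P(K ≥ 8) = Σ_{j=8}^{10} C(10,j)·(1/3)^j·(2/3)^{10-j} = 67/19683.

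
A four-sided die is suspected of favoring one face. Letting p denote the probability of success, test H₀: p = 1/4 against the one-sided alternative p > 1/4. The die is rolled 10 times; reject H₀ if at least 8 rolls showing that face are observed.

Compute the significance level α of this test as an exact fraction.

Under H₀, K ~ Binomial(10, 1/4), and α = P(K ≥ 8).
Summing C(10,j)(1/4)^j(3/4)^{10−j} for j = 8,…,10 gives 109/262144.

109/262144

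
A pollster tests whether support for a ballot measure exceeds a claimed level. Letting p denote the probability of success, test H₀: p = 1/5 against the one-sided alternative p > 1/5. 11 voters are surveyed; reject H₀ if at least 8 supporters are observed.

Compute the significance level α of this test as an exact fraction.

2297/9765625

Under H₀, K ~ Binomial(11, 1/5), and α = P(K ≥ 8).
P(K ≥ 8) = Σ_{j=8}^{11} C(11,j)·(1/5)^j·(4/5)^{11-j} = 2297/9765625.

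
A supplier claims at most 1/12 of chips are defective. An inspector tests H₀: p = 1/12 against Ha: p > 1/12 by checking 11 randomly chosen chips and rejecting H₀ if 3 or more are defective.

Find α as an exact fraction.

1581403943/27518828544

Under H₀, X ~ Binomial(11, 1/12); the Type I error rate is P(X ≥ 3).
α = 1 − P(X ≤ 2) = 1 − 25937424601/27518828544 = 1581403943/27518828544.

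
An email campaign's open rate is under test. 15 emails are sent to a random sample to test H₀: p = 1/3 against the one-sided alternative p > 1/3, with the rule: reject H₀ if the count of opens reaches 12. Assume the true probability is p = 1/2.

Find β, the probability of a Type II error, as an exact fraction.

503/512

β = P(fail to reject H₀ | Ha true) = P(Y ≤ 11 | p = 1/2), Y ~ Binomial(15, 1/2).
Adding the binomial probabilities P(Y=0)+…+P(Y=11) at p = 1/2 gives 503/512.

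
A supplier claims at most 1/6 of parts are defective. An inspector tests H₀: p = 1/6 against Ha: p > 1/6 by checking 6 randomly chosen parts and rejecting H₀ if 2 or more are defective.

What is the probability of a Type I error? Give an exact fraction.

12281/46656

α = P(reject H₀ | H₀ true) = P(Y ≥ 2 | p = 1/6), Y ~ Binomial(6, 1/6).
Via the complement, α = 1 − Σ_{j=0}^{1} C(6,j)(1/6)^j(5/6)^{6-j} = 12281/46656.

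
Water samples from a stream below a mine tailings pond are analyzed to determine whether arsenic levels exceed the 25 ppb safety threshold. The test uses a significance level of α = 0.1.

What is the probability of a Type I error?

0.1

The significance level α is, by definition, the probability of a Type I error — P(reject H₀ | H₀ true).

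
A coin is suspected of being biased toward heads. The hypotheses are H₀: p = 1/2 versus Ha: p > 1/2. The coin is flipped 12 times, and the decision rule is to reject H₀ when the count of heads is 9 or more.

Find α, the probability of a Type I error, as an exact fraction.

α = P(reject H₀ | H₀ true) = P(X ≥ 9 | p = 1/2), with X ~ Binomial(12, 1/2).
That's C(12,9) + C(12,10) + C(12,11) + C(12,12) over 2^12, i.e. (220 + 66 + 12 + 1)/4096 = 299/4096.

299/4096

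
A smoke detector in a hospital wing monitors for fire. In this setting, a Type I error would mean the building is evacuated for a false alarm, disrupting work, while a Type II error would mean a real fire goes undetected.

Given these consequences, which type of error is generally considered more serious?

The Type II consequence (a real fire goes undetected) is more severe than the Type I consequence (the building is evacuated for a false alarm, disrupting work).

Type II error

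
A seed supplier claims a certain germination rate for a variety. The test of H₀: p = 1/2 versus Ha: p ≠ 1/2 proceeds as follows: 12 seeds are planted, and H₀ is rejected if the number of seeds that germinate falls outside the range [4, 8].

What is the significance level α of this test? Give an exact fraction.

The significance level is the null-hypothesis probability of the rejection region {≤3} ∪ {≥9}.
By symmetry, α = 2·P(S ≤ 3) = 2·(1 + 12 + 66 + 220)/4096 = 598/4096 = 299/2048.

299/2048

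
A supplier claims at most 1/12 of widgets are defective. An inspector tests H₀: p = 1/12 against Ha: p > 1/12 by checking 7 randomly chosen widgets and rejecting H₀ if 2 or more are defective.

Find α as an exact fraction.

219095/1990656

Under H₀, K ~ Binomial(7, 1/12); the Type I error rate is P(K ≥ 2).
Computing the lower-tail complement: 1 − 1771561/1990656 = 219095/1990656.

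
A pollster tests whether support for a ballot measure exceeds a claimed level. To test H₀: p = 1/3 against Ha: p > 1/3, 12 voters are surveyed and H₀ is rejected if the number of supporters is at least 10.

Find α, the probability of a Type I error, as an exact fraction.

The Type I error probability is α = P(X ≥ 10) computed under H₀, where X ~ Binomial(12, 1/3).
Summing C(12,j)(1/3)^j(2/3)^{12−j} for j = 10,…,12 gives 289/531441.

289/531441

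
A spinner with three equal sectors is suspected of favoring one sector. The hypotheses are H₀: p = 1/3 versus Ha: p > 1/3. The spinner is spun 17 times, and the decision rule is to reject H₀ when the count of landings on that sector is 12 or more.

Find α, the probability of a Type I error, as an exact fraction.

Under H₀, S ~ Binomial(17, 1/3), and α = P(S ≥ 12).
Summing C(17,j)(1/3)^j(2/3)^{17−j} for j = 12,…,17 gives 80705/43046721.

80705/43046721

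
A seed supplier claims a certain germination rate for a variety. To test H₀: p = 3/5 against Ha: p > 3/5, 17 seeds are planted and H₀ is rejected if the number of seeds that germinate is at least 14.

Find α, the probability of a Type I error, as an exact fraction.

Under H₀, X ~ Binomial(17, 3/5), and α = P(X ≥ 14).
P(X ≥ 14) = Σ_{j=14}^{17} C(17,j)·(3/5)^j·(2/5)^{17-j} = 7083577089/152587890625.

7083577089/152587890625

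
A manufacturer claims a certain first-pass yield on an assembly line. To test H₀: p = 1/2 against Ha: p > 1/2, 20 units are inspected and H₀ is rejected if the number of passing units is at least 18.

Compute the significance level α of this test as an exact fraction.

α = P(reject H₀ | H₀ true) = P(X ≥ 18 | p = 1/2), with X ~ Binomial(20, 1/2).
That's C(20,18) + C(20,19) + C(20,20) over 2^20, i.e. (190 + 20 + 1)/1048576 = 211/1048576.

211/1048576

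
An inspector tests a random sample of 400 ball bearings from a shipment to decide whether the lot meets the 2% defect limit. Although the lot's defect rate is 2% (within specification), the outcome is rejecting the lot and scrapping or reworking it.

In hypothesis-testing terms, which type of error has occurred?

The null hypothesis here is that the lot's defect rate is 2% (within specification).
'Rejecting the lot and scrapping or reworking it' corresponds to rejecting H₀.
H₀ was rejected but H₀ is true — a Type I error (false positive).

Type I error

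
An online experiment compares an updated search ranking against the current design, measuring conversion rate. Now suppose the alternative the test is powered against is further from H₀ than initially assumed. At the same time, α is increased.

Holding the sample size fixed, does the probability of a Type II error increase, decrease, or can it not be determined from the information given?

It decreases.

The further the true parameter sits from the null value, the more of the Ha sampling distribution falls in the rejection region. A larger α widens the rejection region, so when the alternative is true more outcomes lead to rejection — failing to reject becomes less likely. Both changes push β in the same direction.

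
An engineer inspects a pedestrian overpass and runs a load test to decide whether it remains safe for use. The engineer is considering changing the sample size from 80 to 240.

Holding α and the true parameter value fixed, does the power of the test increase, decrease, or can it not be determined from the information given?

Increasing n separates the H₀ and Ha sampling distributions, so under Ha fewer outcomes land in the acceptance region.
Since power = 1 − β and β decreases, power increases.

It increases.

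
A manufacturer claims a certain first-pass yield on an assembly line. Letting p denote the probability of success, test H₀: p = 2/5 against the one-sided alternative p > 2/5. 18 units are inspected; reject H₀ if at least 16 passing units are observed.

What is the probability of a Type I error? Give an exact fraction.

97583104/3814697265625

The Type I error probability is α = P(K ≥ 16) computed under H₀, where K ~ Binomial(18, 2/5).
P(K ≥ 16) = Σ_{j=16}^{18} C(18,j)·(2/5)^j·(3/5)^{18-j} = 97583104/3814697265625.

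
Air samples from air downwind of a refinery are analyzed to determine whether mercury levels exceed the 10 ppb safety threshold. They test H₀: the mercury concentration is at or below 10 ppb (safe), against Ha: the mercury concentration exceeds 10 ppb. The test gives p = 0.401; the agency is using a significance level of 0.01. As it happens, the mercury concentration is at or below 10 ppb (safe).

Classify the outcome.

Since p = 0.401 ≥ α = 0.01, H₀ is not rejected.
H₀ is true (actually the mercury concentration is at or below 10 ppb (safe)).
The decision matches the true state — no error.

No error (correct decision).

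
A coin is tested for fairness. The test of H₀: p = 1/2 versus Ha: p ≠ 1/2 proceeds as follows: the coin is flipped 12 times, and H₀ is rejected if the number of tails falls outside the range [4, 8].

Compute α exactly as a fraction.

299/2048

The significance level is the null-hypothesis probability of the rejection region {≤3} ∪ {≥9}.
Each tail has probability (1 + 12 + 66 + 220)/4096; doubling gives α = 598/4096 = 299/2048.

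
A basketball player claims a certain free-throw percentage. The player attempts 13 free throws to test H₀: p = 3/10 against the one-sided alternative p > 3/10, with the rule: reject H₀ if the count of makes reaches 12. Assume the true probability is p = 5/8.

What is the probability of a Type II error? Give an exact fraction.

134753406597/137438953472

β = P(fail to reject H₀ | Ha true) = P(K ≤ 11 | p = 5/8), K ~ Binomial(13, 5/8).
Adding the binomial probabilities P(K=0)+…+P(K=11) at p = 5/8 gives 134753406597/137438953472.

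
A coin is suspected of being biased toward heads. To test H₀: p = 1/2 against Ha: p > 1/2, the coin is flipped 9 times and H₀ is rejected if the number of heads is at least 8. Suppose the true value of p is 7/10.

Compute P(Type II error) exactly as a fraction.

401998383/500000000

β = P(fail to reject H₀ | Ha true) = P(Y ≤ 7 | p = 7/10), Y ~ Binomial(9, 7/10).
Adding the binomial probabilities P(Y=0)+…+P(Y=7) at p = 7/10 gives 401998383/500000000.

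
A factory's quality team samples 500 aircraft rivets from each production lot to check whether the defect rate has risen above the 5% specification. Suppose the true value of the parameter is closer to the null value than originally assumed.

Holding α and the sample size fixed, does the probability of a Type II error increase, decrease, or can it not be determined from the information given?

It increases.

A smaller true effect puts the Ha sampling distribution closer to H₀, so more of it falls in the non-rejection region.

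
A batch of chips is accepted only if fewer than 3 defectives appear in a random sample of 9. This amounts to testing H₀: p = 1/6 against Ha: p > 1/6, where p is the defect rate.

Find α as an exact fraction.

898223/5038848

The significance level is the probability, assuming p = 1/6, of seeing 3 or more defectives in 9 draws.
Computing the lower-tail complement: 1 − 4140625/5038848 = 898223/5038848.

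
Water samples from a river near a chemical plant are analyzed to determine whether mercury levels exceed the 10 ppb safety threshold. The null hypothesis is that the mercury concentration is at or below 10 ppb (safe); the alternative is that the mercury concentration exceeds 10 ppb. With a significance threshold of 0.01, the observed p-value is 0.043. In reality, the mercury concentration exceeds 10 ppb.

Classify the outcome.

Type II error

Since p = 0.043 ≥ α = 0.01, H₀ is not rejected.
H₀ is false (actually the mercury concentration exceeds 10 ppb).
Failing to reject a false H₀ is a Type II error.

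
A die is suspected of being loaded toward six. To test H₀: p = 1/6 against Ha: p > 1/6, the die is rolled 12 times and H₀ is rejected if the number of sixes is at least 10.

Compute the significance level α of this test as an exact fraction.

1711/2176782336

Under H₀, Y ~ Binomial(12, 1/6), and α = P(Y ≥ 10).
P(Y ≥ 10) = Σ_{j=10}^{12} C(12,j)·(1/6)^j·(5/6)^{12-j} = 1711/2176782336.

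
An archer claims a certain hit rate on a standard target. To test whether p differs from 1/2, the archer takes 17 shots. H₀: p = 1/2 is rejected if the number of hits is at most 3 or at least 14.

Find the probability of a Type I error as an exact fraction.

Under H₀, Y ~ Binomial(17, 1/2); α is the probability of landing in either tail, P(Y ≤ 3) + P(Y ≥ 14).
The two tails are symmetric, so α = 2·(1 + 17 + 136 + 680)/2^17 = 1668/131072 = 417/32768.

417/32768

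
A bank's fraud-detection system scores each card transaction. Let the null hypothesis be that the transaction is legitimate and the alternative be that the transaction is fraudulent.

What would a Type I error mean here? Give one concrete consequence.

A Type I error would mean concluding that the transaction is fraudulent when in fact the transaction is legitimate. Consequence: a legitimate purchase is declined and the customer's card is frozen.

A Type I error is rejecting H₀ when H₀ is true.
Here that means blocking the transaction and freezing the card when actually the transaction is legitimate.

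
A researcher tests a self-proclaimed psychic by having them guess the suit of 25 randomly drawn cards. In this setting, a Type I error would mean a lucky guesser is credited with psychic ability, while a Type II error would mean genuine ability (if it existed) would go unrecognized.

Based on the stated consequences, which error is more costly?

Type I error

The Type I consequence (a lucky guesser is credited with psychic ability) is more severe than the Type II consequence (genuine ability (if it existed) would go unrecognized).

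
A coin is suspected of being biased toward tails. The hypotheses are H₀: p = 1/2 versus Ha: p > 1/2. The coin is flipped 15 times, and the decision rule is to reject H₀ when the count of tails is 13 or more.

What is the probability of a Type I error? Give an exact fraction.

121/32768

α = P(reject H₀ | H₀ true) = P(S ≥ 13 | p = 1/2), with S ~ Binomial(15, 1/2).
That's C(15,13) + C(15,14) + C(15,15) over 2^15, i.e. (105 + 15 + 1)/32768 = 121/32768.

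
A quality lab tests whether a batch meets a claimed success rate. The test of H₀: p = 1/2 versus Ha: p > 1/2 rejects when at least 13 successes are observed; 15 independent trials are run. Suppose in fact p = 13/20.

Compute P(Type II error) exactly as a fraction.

30745097163070342213/32768000000000000000

A Type II error is failing to reject when Ha holds: with p = 13/20, β = P(X ≤ 12).
Summing C(15,j)·(13/20)^j·(7/20)^{15-j} for j = 0..12 gives 30745097163070342213/32768000000000000000.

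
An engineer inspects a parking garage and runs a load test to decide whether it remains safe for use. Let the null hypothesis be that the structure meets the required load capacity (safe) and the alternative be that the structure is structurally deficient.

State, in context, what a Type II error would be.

A Type II error would mean concluding that the structure meets the required load capacity (safe) (or at least failing to establish that the structure is structurally deficient) when in fact the structure is structurally deficient.

A Type II error is failing to reject H₀ when H₀ is false.
Here that means keeping the structure open when actually the structure is structurally deficient.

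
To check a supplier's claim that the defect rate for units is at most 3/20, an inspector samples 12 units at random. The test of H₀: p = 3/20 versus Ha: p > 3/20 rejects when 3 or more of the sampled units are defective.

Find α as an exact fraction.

216417823765749/819200000000000

Under H₀, K ~ Binomial(12, 3/20); the Type I error rate is P(K ≥ 3).
Via the complement, α = 1 − Σ_{j=0}^{2} C(12,j)(3/20)^j(17/20)^{12-j} = 216417823765749/819200000000000.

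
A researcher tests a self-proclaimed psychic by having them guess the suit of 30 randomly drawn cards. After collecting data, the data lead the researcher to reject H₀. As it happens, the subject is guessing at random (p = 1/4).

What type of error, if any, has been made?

Type I error

The conventional null hypothesis here is that the subject is guessing at random (p = 1/4).
H₀ was rejected, but H₀ is actually true.
Rejecting a true null hypothesis is a Type I error (false positive).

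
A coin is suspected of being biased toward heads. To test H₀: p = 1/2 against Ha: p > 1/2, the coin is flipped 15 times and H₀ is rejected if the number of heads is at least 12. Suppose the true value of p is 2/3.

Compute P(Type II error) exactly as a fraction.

A Type II error is failing to reject when Ha holds: with p = 2/3, β = P(K ≤ 11).
Adding the binomial probabilities P(K=0)+…+P(K=11) at p = 2/3 gives 11346539/14348907.

11346539/14348907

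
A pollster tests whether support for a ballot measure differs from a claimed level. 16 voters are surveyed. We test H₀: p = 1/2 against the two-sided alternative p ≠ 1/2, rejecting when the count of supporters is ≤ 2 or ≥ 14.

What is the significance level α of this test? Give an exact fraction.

Under H₀, Y ~ Binomial(16, 1/2); α is the probability of landing in either tail, P(Y ≤ 2) + P(Y ≥ 14).
Each tail has probability (1 + 16 + 120)/65536; doubling gives α = 274/65536 = 137/32768.

137/32768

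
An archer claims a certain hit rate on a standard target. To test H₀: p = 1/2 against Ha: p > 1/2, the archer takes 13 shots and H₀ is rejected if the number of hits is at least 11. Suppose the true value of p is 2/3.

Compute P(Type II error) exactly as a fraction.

50857/59049

β = P(fail to reject H₀ | Ha true) = P(S ≤ 10 | p = 2/3), S ~ Binomial(13, 2/3).
Equivalently, β = 1 − P(S ≥ 11) = 50857/59049.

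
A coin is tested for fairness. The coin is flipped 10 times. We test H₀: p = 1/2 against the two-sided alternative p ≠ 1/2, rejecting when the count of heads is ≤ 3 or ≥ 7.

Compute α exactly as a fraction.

α = P(Y ≤ 3 or Y ≥ 7 | p = 1/2), Y ~ Binomial(10, 1/2).
The two tails are symmetric, so α = 2·(1 + 10 + 45 + 120)/2^10 = 352/1024 = 11/32.

11/32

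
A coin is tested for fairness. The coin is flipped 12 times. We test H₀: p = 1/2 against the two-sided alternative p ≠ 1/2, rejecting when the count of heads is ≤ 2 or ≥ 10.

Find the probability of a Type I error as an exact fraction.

Under H₀, Y ~ Binomial(12, 1/2); α is the probability of landing in either tail, P(Y ≤ 2) + P(Y ≥ 10).
By symmetry, α = 2·P(Y ≤ 2) = 2·(1 + 12 + 66)/4096 = 158/4096 = 79/2048.

79/2048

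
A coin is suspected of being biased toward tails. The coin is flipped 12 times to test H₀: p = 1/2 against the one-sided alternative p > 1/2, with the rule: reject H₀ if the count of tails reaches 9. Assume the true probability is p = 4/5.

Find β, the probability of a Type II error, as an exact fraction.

A Type II error is failing to reject when Ha holds: with p = 4/5, β = P(Y ≤ 8).
Adding the binomial probabilities P(Y=0)+…+P(Y=8) at p = 4/5 gives 10030813/48828125.

10030813/48828125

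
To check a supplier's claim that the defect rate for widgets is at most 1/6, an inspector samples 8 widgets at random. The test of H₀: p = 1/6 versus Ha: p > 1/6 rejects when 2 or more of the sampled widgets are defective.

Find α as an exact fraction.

663991/1679616

α = P(reject H₀ | H₀ true) = P(S ≥ 2 | p = 1/6), S ~ Binomial(8, 1/6).
Computing the lower-tail complement: 1 − 1015625/1679616 = 663991/1679616.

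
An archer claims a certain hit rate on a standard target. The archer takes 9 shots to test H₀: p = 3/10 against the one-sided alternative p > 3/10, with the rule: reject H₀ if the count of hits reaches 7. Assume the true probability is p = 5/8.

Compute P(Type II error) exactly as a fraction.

24101307/33554432

A Type II error is failing to reject when Ha holds: with p = 5/8, β = P(K ≤ 6).
Summing C(9,j)·(5/8)^j·(3/8)^{9-j} for j = 0..6 gives 24101307/33554432.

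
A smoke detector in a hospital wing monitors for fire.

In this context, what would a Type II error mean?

A Type II error would mean concluding that there is no fire (or at least failing to establish that there is a fire) when in fact there is a fire.

With the conventional null hypothesis that there is no fire:
A Type II error is failing to reject H₀ when H₀ is false.
Here that means remaining silent when actually there is a fire.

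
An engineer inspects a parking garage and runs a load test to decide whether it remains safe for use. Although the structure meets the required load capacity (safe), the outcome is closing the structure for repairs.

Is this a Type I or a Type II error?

The null hypothesis here is that the structure meets the required load capacity (safe).
'Closing the structure for repairs' corresponds to rejecting H₀.
H₀ was rejected but H₀ is true — a Type I error (false positive).

Type I error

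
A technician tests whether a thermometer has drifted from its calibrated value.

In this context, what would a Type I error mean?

A Type I error would mean concluding that the instrument has drifted out of calibration when in fact the instrument is correctly calibrated.

With the conventional null hypothesis that the instrument is correctly calibrated:
A Type I error is rejecting H₀ when H₀ is true.
Here that means pulling the instrument for recalibration when actually the instrument is correctly calibrated.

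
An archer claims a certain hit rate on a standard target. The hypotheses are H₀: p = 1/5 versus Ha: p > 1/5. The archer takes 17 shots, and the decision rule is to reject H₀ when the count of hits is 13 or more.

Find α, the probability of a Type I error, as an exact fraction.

Under H₀, S ~ Binomial(17, 1/5), and α = P(S ≥ 13).
P(S ≥ 13) = Σ_{j=13}^{17} C(17,j)·(1/5)^j·(4/5)^{17-j} = 131009/152587890625.

131009/152587890625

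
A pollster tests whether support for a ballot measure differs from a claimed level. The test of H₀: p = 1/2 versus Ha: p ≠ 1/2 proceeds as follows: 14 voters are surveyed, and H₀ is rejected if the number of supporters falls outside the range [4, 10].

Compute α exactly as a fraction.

235/4096

Under H₀, S ~ Binomial(14, 1/2); α is the probability of landing in either tail, P(S ≤ 3) + P(S ≥ 11).
The two tails are symmetric, so α = 2·(1 + 14 + 91 + 364)/2^14 = 940/16384 = 235/4096.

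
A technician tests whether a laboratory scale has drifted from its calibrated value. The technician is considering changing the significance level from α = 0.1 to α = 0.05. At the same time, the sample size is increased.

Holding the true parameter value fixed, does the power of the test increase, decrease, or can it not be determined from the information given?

The first change alone would make β increase; the second alone would make β decrease. Which effect dominates depends on the magnitudes, which are not given.
Since power = 1 − β, the effect on power is likewise indeterminate.

Cannot be determined from the information given.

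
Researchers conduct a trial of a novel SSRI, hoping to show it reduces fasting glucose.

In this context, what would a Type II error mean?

A Type II error would mean concluding that the drug has no effect on fasting glucose (or at least failing to establish that the drug reduces fasting glucose) when in fact the drug reduces fasting glucose.

With the conventional null hypothesis that the drug has no effect on fasting glucose:
A Type II error is failing to reject H₀ when H₀ is false.
Here that means concluding there is insufficient evidence that the drug works when actually the drug reduces fasting glucose.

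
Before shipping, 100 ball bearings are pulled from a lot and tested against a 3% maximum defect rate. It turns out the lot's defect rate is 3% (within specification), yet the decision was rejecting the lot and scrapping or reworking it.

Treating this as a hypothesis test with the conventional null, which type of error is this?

The null hypothesis here is that the lot's defect rate is 3% (within specification).
'Rejecting the lot and scrapping or reworking it' corresponds to rejecting H₀.
H₀ was rejected but H₀ is true — a Type I error (false positive).

Type I error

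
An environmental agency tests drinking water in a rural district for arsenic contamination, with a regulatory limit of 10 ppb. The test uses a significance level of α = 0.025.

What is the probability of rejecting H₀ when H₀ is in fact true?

0.025

The significance level α is, by definition, the probability of a Type I error — P(reject H₀ | H₀ true).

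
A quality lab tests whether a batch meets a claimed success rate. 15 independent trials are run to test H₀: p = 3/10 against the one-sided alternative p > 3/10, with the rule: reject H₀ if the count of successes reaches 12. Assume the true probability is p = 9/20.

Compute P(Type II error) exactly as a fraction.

8140171073330835209/8192000000000000000

Under the alternative p = 9/20, S ~ Binomial(15, 9/20); β is the probability the test does not reject, P(S < 12).
Equivalently, β = 1 − P(S ≥ 12) = 8140171073330835209/8192000000000000000.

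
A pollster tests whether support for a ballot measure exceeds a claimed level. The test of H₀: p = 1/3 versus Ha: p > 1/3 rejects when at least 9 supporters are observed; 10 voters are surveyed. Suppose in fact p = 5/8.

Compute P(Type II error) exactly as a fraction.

1005382449/1073741824

Under the alternative p = 5/8, S ~ Binomial(10, 5/8); β is the probability the test does not reject, P(S < 9).
Equivalently, β = 1 − P(S ≥ 9) = 1005382449/1073741824.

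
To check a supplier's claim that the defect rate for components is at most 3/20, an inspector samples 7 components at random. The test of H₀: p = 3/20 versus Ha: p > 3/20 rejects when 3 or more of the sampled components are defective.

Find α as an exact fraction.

α = P(reject H₀ | H₀ true) = P(S ≥ 3 | p = 3/20), S ~ Binomial(7, 3/20).
Via the complement, α = 1 − Σ_{j=0}^{2} C(7,j)(3/20)^j(17/20)^{7-j} = 18883881/256000000.

18883881/256000000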